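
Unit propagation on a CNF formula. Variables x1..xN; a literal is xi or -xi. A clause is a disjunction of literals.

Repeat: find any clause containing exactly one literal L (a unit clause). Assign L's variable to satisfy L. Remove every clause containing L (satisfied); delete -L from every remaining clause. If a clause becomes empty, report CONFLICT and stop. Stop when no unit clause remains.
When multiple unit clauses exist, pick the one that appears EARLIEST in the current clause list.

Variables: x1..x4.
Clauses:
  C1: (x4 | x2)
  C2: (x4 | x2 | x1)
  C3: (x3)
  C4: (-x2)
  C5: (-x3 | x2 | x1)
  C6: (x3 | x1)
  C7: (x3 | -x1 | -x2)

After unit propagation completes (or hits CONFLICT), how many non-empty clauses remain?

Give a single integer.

Answer: 0

Derivation:
unit clause [3] forces x3=T; simplify:
  drop -3 from [-3, 2, 1] -> [2, 1]
  satisfied 3 clause(s); 4 remain; assigned so far: [3]
unit clause [-2] forces x2=F; simplify:
  drop 2 from [4, 2] -> [4]
  drop 2 from [4, 2, 1] -> [4, 1]
  drop 2 from [2, 1] -> [1]
  satisfied 1 clause(s); 3 remain; assigned so far: [2, 3]
unit clause [4] forces x4=T; simplify:
  satisfied 2 clause(s); 1 remain; assigned so far: [2, 3, 4]
unit clause [1] forces x1=T; simplify:
  satisfied 1 clause(s); 0 remain; assigned so far: [1, 2, 3, 4]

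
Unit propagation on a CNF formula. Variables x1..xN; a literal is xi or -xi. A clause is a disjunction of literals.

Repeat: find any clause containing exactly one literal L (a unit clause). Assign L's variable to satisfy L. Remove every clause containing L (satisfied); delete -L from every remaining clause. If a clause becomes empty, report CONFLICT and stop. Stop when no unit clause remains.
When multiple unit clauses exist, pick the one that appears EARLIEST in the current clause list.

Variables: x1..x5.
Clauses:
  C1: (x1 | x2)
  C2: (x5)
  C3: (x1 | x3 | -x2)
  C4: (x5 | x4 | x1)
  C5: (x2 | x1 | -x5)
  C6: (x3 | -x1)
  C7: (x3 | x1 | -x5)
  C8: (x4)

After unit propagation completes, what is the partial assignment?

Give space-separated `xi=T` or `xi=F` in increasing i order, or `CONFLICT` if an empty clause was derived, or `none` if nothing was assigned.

Answer: x4=T x5=T

Derivation:
unit clause [5] forces x5=T; simplify:
  drop -5 from [2, 1, -5] -> [2, 1]
  drop -5 from [3, 1, -5] -> [3, 1]
  satisfied 2 clause(s); 6 remain; assigned so far: [5]
unit clause [4] forces x4=T; simplify:
  satisfied 1 clause(s); 5 remain; assigned so far: [4, 5]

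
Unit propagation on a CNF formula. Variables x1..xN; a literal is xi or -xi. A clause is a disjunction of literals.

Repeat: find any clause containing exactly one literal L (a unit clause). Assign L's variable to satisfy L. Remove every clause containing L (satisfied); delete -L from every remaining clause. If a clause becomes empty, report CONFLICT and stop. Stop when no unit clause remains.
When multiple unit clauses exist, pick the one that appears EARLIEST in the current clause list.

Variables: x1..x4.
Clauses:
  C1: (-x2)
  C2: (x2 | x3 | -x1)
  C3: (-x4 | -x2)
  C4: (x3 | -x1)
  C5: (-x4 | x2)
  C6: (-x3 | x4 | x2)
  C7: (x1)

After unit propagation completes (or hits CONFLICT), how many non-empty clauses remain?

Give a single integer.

Answer: 0

Derivation:
unit clause [-2] forces x2=F; simplify:
  drop 2 from [2, 3, -1] -> [3, -1]
  drop 2 from [-4, 2] -> [-4]
  drop 2 from [-3, 4, 2] -> [-3, 4]
  satisfied 2 clause(s); 5 remain; assigned so far: [2]
unit clause [-4] forces x4=F; simplify:
  drop 4 from [-3, 4] -> [-3]
  satisfied 1 clause(s); 4 remain; assigned so far: [2, 4]
unit clause [-3] forces x3=F; simplify:
  drop 3 from [3, -1] -> [-1]
  drop 3 from [3, -1] -> [-1]
  satisfied 1 clause(s); 3 remain; assigned so far: [2, 3, 4]
unit clause [-1] forces x1=F; simplify:
  drop 1 from [1] -> [] (empty!)
  satisfied 2 clause(s); 1 remain; assigned so far: [1, 2, 3, 4]
CONFLICT (empty clause)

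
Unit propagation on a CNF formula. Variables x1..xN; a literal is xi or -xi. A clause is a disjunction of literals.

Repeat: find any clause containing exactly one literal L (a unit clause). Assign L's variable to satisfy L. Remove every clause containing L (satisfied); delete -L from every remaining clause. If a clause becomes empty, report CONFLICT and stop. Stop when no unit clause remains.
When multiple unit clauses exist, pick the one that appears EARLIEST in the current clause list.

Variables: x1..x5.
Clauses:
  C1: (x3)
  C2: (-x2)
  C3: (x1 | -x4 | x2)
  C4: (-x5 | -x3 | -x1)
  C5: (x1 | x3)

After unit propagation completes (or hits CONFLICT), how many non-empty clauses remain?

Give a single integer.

Answer: 2

Derivation:
unit clause [3] forces x3=T; simplify:
  drop -3 from [-5, -3, -1] -> [-5, -1]
  satisfied 2 clause(s); 3 remain; assigned so far: [3]
unit clause [-2] forces x2=F; simplify:
  drop 2 from [1, -4, 2] -> [1, -4]
  satisfied 1 clause(s); 2 remain; assigned so far: [2, 3]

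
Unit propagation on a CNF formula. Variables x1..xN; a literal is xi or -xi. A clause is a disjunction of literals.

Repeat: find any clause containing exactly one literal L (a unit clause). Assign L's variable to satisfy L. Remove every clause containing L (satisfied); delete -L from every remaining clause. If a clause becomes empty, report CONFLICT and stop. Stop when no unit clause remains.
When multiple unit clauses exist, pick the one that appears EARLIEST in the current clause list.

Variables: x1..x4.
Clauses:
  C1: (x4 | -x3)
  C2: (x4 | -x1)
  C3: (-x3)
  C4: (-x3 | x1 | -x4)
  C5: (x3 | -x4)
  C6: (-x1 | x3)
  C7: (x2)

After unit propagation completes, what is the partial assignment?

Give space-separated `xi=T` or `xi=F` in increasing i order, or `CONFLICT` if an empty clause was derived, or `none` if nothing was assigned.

unit clause [-3] forces x3=F; simplify:
  drop 3 from [3, -4] -> [-4]
  drop 3 from [-1, 3] -> [-1]
  satisfied 3 clause(s); 4 remain; assigned so far: [3]
unit clause [-4] forces x4=F; simplify:
  drop 4 from [4, -1] -> [-1]
  satisfied 1 clause(s); 3 remain; assigned so far: [3, 4]
unit clause [-1] forces x1=F; simplify:
  satisfied 2 clause(s); 1 remain; assigned so far: [1, 3, 4]
unit clause [2] forces x2=T; simplify:
  satisfied 1 clause(s); 0 remain; assigned so far: [1, 2, 3, 4]

Answer: x1=F x2=T x3=F x4=F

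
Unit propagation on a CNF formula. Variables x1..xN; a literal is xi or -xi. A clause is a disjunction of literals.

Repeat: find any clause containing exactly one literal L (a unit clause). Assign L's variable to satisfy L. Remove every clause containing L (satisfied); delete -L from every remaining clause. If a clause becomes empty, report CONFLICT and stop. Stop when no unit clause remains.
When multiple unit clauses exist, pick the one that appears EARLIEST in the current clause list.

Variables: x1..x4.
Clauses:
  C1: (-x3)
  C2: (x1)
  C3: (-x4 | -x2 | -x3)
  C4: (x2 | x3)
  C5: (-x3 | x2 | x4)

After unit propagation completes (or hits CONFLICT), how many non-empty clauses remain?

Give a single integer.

unit clause [-3] forces x3=F; simplify:
  drop 3 from [2, 3] -> [2]
  satisfied 3 clause(s); 2 remain; assigned so far: [3]
unit clause [1] forces x1=T; simplify:
  satisfied 1 clause(s); 1 remain; assigned so far: [1, 3]
unit clause [2] forces x2=T; simplify:
  satisfied 1 clause(s); 0 remain; assigned so far: [1, 2, 3]

Answer: 0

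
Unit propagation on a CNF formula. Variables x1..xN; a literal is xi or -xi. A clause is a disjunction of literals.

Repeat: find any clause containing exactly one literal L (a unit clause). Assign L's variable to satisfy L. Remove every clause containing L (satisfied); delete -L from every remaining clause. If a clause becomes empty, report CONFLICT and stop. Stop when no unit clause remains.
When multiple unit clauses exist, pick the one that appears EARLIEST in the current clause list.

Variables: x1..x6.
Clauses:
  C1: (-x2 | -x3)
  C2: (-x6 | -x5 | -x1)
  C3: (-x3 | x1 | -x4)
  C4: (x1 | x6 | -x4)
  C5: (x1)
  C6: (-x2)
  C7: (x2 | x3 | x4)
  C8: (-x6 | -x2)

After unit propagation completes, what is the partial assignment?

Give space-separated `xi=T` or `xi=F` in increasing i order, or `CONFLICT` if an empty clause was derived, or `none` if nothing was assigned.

unit clause [1] forces x1=T; simplify:
  drop -1 from [-6, -5, -1] -> [-6, -5]
  satisfied 3 clause(s); 5 remain; assigned so far: [1]
unit clause [-2] forces x2=F; simplify:
  drop 2 from [2, 3, 4] -> [3, 4]
  satisfied 3 clause(s); 2 remain; assigned so far: [1, 2]

Answer: x1=T x2=F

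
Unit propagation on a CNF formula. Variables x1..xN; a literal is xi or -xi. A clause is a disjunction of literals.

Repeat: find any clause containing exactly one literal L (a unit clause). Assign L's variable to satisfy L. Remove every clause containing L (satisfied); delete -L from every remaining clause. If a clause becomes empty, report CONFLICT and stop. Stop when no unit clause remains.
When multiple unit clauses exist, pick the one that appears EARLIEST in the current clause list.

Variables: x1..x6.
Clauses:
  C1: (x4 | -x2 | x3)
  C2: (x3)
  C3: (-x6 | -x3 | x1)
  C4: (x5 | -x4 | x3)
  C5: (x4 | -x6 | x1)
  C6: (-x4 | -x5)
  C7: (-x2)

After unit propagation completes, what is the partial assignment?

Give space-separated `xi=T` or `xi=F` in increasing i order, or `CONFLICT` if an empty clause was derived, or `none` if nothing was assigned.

unit clause [3] forces x3=T; simplify:
  drop -3 from [-6, -3, 1] -> [-6, 1]
  satisfied 3 clause(s); 4 remain; assigned so far: [3]
unit clause [-2] forces x2=F; simplify:
  satisfied 1 clause(s); 3 remain; assigned so far: [2, 3]

Answer: x2=F x3=T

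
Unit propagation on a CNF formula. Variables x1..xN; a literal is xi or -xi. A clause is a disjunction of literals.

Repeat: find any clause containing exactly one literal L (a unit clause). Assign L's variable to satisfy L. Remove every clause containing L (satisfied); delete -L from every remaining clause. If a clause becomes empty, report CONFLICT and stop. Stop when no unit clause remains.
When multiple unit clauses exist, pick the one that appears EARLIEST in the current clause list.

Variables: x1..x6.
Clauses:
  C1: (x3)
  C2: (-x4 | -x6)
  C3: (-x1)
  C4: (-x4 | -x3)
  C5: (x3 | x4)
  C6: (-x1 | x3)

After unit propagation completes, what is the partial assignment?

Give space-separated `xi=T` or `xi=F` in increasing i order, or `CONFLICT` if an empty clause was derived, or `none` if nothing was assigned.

Answer: x1=F x3=T x4=F

Derivation:
unit clause [3] forces x3=T; simplify:
  drop -3 from [-4, -3] -> [-4]
  satisfied 3 clause(s); 3 remain; assigned so far: [3]
unit clause [-1] forces x1=F; simplify:
  satisfied 1 clause(s); 2 remain; assigned so far: [1, 3]
unit clause [-4] forces x4=F; simplify:
  satisfied 2 clause(s); 0 remain; assigned so far: [1, 3, 4]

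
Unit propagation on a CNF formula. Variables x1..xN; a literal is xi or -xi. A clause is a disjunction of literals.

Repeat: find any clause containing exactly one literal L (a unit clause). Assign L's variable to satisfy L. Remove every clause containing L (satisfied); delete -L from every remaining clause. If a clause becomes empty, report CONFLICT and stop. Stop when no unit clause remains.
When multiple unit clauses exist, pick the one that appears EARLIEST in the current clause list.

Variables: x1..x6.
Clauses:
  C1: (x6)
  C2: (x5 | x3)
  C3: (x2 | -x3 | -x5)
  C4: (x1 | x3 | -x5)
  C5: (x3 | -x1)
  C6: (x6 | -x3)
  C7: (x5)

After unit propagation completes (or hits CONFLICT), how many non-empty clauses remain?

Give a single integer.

unit clause [6] forces x6=T; simplify:
  satisfied 2 clause(s); 5 remain; assigned so far: [6]
unit clause [5] forces x5=T; simplify:
  drop -5 from [2, -3, -5] -> [2, -3]
  drop -5 from [1, 3, -5] -> [1, 3]
  satisfied 2 clause(s); 3 remain; assigned so far: [5, 6]

Answer: 3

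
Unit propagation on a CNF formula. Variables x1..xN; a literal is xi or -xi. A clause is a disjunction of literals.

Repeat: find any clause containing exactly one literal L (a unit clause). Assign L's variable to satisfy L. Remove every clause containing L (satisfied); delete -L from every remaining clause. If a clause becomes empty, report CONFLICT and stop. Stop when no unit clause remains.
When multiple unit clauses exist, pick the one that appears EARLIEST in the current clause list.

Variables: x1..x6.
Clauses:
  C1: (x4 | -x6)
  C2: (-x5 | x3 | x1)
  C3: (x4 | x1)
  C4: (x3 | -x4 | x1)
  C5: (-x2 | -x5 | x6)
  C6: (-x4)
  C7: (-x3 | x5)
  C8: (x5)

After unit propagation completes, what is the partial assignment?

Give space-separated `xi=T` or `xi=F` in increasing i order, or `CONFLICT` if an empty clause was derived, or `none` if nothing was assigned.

Answer: x1=T x2=F x4=F x5=T x6=F

Derivation:
unit clause [-4] forces x4=F; simplify:
  drop 4 from [4, -6] -> [-6]
  drop 4 from [4, 1] -> [1]
  satisfied 2 clause(s); 6 remain; assigned so far: [4]
unit clause [-6] forces x6=F; simplify:
  drop 6 from [-2, -5, 6] -> [-2, -5]
  satisfied 1 clause(s); 5 remain; assigned so far: [4, 6]
unit clause [1] forces x1=T; simplify:
  satisfied 2 clause(s); 3 remain; assigned so far: [1, 4, 6]
unit clause [5] forces x5=T; simplify:
  drop -5 from [-2, -5] -> [-2]
  satisfied 2 clause(s); 1 remain; assigned so far: [1, 4, 5, 6]
unit clause [-2] forces x2=F; simplify:
  satisfied 1 clause(s); 0 remain; assigned so far: [1, 2, 4, 5, 6]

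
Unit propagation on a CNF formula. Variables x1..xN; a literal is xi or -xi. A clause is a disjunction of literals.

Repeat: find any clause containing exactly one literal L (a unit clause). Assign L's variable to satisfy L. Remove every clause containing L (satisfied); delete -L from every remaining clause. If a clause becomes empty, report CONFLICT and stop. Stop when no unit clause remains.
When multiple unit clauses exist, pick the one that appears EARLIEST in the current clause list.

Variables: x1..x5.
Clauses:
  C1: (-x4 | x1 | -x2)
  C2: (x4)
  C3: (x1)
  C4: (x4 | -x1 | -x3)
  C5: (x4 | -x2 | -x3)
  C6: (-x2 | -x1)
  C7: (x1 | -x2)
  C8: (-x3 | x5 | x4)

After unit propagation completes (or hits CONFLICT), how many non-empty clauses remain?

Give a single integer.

Answer: 0

Derivation:
unit clause [4] forces x4=T; simplify:
  drop -4 from [-4, 1, -2] -> [1, -2]
  satisfied 4 clause(s); 4 remain; assigned so far: [4]
unit clause [1] forces x1=T; simplify:
  drop -1 from [-2, -1] -> [-2]
  satisfied 3 clause(s); 1 remain; assigned so far: [1, 4]
unit clause [-2] forces x2=F; simplify:
  satisfied 1 clause(s); 0 remain; assigned so far: [1, 2, 4]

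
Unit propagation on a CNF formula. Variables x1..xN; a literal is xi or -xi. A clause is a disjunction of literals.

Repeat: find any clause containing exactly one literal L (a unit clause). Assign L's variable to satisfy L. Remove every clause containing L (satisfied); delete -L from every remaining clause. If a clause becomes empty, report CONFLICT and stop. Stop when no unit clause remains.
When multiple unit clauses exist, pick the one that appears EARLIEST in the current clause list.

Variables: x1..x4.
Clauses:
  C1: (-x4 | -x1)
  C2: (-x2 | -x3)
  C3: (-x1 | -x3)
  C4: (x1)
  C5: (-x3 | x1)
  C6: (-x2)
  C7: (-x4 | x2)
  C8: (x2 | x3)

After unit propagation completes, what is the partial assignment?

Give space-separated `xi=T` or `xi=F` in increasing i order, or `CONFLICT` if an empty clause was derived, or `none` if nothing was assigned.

unit clause [1] forces x1=T; simplify:
  drop -1 from [-4, -1] -> [-4]
  drop -1 from [-1, -3] -> [-3]
  satisfied 2 clause(s); 6 remain; assigned so far: [1]
unit clause [-4] forces x4=F; simplify:
  satisfied 2 clause(s); 4 remain; assigned so far: [1, 4]
unit clause [-3] forces x3=F; simplify:
  drop 3 from [2, 3] -> [2]
  satisfied 2 clause(s); 2 remain; assigned so far: [1, 3, 4]
unit clause [-2] forces x2=F; simplify:
  drop 2 from [2] -> [] (empty!)
  satisfied 1 clause(s); 1 remain; assigned so far: [1, 2, 3, 4]
CONFLICT (empty clause)

Answer: CONFLICT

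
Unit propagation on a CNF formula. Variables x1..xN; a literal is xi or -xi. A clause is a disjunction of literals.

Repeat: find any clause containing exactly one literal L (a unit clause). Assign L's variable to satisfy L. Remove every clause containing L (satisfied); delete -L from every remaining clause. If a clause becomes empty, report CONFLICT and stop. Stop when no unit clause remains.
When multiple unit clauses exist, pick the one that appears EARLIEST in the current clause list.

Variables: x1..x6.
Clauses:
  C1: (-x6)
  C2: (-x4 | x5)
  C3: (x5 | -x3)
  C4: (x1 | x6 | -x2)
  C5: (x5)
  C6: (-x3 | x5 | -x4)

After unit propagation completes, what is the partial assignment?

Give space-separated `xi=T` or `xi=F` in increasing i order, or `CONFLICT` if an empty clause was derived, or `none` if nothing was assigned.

unit clause [-6] forces x6=F; simplify:
  drop 6 from [1, 6, -2] -> [1, -2]
  satisfied 1 clause(s); 5 remain; assigned so far: [6]
unit clause [5] forces x5=T; simplify:
  satisfied 4 clause(s); 1 remain; assigned so far: [5, 6]

Answer: x5=T x6=F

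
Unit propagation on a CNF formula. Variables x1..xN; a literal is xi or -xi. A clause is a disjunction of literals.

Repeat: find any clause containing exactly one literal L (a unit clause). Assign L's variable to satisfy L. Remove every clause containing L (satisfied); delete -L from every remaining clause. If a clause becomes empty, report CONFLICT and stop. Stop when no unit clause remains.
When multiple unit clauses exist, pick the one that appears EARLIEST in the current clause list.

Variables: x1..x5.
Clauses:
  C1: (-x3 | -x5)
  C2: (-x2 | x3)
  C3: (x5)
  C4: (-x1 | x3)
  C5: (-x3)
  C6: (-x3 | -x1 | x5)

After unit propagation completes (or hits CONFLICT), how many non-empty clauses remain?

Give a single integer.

Answer: 0

Derivation:
unit clause [5] forces x5=T; simplify:
  drop -5 from [-3, -5] -> [-3]
  satisfied 2 clause(s); 4 remain; assigned so far: [5]
unit clause [-3] forces x3=F; simplify:
  drop 3 from [-2, 3] -> [-2]
  drop 3 from [-1, 3] -> [-1]
  satisfied 2 clause(s); 2 remain; assigned so far: [3, 5]
unit clause [-2] forces x2=F; simplify:
  satisfied 1 clause(s); 1 remain; assigned so far: [2, 3, 5]
unit clause [-1] forces x1=F; simplify:
  satisfied 1 clause(s); 0 remain; assigned so far: [1, 2, 3, 5]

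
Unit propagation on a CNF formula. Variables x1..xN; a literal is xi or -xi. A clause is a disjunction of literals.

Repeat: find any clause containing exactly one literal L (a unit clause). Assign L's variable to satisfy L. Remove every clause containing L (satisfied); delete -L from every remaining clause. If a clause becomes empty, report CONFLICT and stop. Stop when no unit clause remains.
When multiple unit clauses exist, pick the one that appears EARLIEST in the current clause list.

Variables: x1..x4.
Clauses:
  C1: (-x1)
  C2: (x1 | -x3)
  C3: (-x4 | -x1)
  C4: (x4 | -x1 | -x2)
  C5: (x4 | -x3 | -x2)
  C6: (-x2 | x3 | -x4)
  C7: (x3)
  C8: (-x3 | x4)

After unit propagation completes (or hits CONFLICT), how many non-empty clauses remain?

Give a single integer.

unit clause [-1] forces x1=F; simplify:
  drop 1 from [1, -3] -> [-3]
  satisfied 3 clause(s); 5 remain; assigned so far: [1]
unit clause [-3] forces x3=F; simplify:
  drop 3 from [-2, 3, -4] -> [-2, -4]
  drop 3 from [3] -> [] (empty!)
  satisfied 3 clause(s); 2 remain; assigned so far: [1, 3]
CONFLICT (empty clause)

Answer: 1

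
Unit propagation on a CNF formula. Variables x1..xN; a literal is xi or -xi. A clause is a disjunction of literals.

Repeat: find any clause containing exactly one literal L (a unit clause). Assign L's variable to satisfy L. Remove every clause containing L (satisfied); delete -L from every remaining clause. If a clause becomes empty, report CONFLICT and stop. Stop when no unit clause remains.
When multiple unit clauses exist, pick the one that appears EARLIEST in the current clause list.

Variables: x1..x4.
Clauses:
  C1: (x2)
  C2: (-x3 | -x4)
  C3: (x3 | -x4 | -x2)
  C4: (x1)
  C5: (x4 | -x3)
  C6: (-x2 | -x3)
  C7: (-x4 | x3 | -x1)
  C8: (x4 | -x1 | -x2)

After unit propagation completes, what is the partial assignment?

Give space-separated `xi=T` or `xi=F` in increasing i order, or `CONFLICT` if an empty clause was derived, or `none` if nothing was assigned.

Answer: CONFLICT

Derivation:
unit clause [2] forces x2=T; simplify:
  drop -2 from [3, -4, -2] -> [3, -4]
  drop -2 from [-2, -3] -> [-3]
  drop -2 from [4, -1, -2] -> [4, -1]
  satisfied 1 clause(s); 7 remain; assigned so far: [2]
unit clause [1] forces x1=T; simplify:
  drop -1 from [-4, 3, -1] -> [-4, 3]
  drop -1 from [4, -1] -> [4]
  satisfied 1 clause(s); 6 remain; assigned so far: [1, 2]
unit clause [-3] forces x3=F; simplify:
  drop 3 from [3, -4] -> [-4]
  drop 3 from [-4, 3] -> [-4]
  satisfied 3 clause(s); 3 remain; assigned so far: [1, 2, 3]
unit clause [-4] forces x4=F; simplify:
  drop 4 from [4] -> [] (empty!)
  satisfied 2 clause(s); 1 remain; assigned so far: [1, 2, 3, 4]
CONFLICT (empty clause)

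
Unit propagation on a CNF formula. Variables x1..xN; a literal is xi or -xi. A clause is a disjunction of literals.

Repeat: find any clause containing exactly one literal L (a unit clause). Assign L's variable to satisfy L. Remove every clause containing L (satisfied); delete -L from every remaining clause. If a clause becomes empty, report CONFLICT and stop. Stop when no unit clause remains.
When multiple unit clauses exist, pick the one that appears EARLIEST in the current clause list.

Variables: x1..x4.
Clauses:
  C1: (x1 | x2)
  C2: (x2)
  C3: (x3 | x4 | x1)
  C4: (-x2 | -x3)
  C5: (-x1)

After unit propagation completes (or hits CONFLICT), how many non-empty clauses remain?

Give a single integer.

Answer: 0

Derivation:
unit clause [2] forces x2=T; simplify:
  drop -2 from [-2, -3] -> [-3]
  satisfied 2 clause(s); 3 remain; assigned so far: [2]
unit clause [-3] forces x3=F; simplify:
  drop 3 from [3, 4, 1] -> [4, 1]
  satisfied 1 clause(s); 2 remain; assigned so far: [2, 3]
unit clause [-1] forces x1=F; simplify:
  drop 1 from [4, 1] -> [4]
  satisfied 1 clause(s); 1 remain; assigned so far: [1, 2, 3]
unit clause [4] forces x4=T; simplify:
  satisfied 1 clause(s); 0 remain; assigned so far: [1, 2, 3, 4]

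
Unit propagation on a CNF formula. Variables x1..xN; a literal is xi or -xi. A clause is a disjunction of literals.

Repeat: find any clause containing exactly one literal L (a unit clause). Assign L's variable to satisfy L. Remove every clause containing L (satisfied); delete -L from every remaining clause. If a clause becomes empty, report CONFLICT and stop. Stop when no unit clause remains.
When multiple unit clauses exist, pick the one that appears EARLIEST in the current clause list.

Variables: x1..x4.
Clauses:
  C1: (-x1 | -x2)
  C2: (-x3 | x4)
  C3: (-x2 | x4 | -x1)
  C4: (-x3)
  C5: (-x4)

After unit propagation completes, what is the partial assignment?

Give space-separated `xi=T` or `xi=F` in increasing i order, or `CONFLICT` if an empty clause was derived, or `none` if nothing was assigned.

unit clause [-3] forces x3=F; simplify:
  satisfied 2 clause(s); 3 remain; assigned so far: [3]
unit clause [-4] forces x4=F; simplify:
  drop 4 from [-2, 4, -1] -> [-2, -1]
  satisfied 1 clause(s); 2 remain; assigned so far: [3, 4]

Answer: x3=F x4=F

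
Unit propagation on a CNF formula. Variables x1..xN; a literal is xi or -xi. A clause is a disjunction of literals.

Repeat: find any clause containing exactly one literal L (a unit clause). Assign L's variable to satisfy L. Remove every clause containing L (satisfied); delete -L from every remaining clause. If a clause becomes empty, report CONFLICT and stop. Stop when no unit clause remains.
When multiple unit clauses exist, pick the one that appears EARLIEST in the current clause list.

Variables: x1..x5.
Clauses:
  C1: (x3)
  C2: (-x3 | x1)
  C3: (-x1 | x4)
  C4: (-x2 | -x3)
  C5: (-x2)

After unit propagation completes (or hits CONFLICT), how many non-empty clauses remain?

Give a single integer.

Answer: 0

Derivation:
unit clause [3] forces x3=T; simplify:
  drop -3 from [-3, 1] -> [1]
  drop -3 from [-2, -3] -> [-2]
  satisfied 1 clause(s); 4 remain; assigned so far: [3]
unit clause [1] forces x1=T; simplify:
  drop -1 from [-1, 4] -> [4]
  satisfied 1 clause(s); 3 remain; assigned so far: [1, 3]
unit clause [4] forces x4=T; simplify:
  satisfied 1 clause(s); 2 remain; assigned so far: [1, 3, 4]
unit clause [-2] forces x2=F; simplify:
  satisfied 2 clause(s); 0 remain; assigned so far: [1, 2, 3, 4]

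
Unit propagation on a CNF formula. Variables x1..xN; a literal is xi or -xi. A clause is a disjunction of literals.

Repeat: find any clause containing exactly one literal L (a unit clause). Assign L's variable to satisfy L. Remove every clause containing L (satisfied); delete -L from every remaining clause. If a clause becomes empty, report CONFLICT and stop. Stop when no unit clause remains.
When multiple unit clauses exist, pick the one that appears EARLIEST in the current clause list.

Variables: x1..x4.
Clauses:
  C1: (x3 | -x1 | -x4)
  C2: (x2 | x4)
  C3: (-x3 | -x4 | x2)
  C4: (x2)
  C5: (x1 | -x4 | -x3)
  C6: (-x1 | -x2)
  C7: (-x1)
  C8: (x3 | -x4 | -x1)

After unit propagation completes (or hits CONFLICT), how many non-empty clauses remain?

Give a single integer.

Answer: 1

Derivation:
unit clause [2] forces x2=T; simplify:
  drop -2 from [-1, -2] -> [-1]
  satisfied 3 clause(s); 5 remain; assigned so far: [2]
unit clause [-1] forces x1=F; simplify:
  drop 1 from [1, -4, -3] -> [-4, -3]
  satisfied 4 clause(s); 1 remain; assigned so far: [1, 2]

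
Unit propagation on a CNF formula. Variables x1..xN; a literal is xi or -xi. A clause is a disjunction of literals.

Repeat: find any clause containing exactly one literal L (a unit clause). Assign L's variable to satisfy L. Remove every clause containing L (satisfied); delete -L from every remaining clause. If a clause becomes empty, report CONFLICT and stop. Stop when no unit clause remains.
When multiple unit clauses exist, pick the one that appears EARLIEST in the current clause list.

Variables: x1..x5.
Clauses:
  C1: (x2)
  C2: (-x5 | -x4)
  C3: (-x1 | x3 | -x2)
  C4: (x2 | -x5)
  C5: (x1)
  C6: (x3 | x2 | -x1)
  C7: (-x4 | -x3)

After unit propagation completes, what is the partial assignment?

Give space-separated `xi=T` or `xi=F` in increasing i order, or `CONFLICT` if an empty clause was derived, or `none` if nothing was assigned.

unit clause [2] forces x2=T; simplify:
  drop -2 from [-1, 3, -2] -> [-1, 3]
  satisfied 3 clause(s); 4 remain; assigned so far: [2]
unit clause [1] forces x1=T; simplify:
  drop -1 from [-1, 3] -> [3]
  satisfied 1 clause(s); 3 remain; assigned so far: [1, 2]
unit clause [3] forces x3=T; simplify:
  drop -3 from [-4, -3] -> [-4]
  satisfied 1 clause(s); 2 remain; assigned so far: [1, 2, 3]
unit clause [-4] forces x4=F; simplify:
  satisfied 2 clause(s); 0 remain; assigned so far: [1, 2, 3, 4]

Answer: x1=T x2=T x3=T x4=F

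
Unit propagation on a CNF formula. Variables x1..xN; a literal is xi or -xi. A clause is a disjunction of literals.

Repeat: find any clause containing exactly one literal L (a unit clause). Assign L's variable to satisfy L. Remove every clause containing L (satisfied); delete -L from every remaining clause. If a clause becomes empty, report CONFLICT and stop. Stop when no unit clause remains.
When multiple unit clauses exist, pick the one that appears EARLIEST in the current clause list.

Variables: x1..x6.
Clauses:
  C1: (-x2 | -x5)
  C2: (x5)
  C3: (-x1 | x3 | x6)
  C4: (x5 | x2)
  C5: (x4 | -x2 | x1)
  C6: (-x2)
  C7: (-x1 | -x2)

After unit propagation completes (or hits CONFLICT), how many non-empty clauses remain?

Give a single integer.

unit clause [5] forces x5=T; simplify:
  drop -5 from [-2, -5] -> [-2]
  satisfied 2 clause(s); 5 remain; assigned so far: [5]
unit clause [-2] forces x2=F; simplify:
  satisfied 4 clause(s); 1 remain; assigned so far: [2, 5]

Answer: 1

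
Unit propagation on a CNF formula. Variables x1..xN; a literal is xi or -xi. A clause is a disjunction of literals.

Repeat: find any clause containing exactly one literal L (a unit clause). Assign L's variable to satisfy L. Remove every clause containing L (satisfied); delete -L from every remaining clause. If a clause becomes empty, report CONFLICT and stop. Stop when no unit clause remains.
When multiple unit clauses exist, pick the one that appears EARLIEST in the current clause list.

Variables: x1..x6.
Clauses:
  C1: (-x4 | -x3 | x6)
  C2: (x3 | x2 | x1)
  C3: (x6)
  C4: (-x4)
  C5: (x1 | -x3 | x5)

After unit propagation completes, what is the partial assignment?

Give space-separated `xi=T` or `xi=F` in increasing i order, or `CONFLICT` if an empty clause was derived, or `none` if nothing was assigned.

unit clause [6] forces x6=T; simplify:
  satisfied 2 clause(s); 3 remain; assigned so far: [6]
unit clause [-4] forces x4=F; simplify:
  satisfied 1 clause(s); 2 remain; assigned so far: [4, 6]

Answer: x4=F x6=T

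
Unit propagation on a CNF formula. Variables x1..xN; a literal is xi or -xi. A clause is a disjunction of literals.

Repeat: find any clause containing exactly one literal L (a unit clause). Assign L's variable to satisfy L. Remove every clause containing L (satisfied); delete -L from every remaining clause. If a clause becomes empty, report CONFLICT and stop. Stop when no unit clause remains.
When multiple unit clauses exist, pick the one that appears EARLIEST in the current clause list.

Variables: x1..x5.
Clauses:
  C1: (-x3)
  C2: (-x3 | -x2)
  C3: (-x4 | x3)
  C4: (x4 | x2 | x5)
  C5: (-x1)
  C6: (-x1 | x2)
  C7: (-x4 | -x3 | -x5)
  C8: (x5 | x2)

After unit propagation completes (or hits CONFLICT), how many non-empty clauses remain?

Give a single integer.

Answer: 2

Derivation:
unit clause [-3] forces x3=F; simplify:
  drop 3 from [-4, 3] -> [-4]
  satisfied 3 clause(s); 5 remain; assigned so far: [3]
unit clause [-4] forces x4=F; simplify:
  drop 4 from [4, 2, 5] -> [2, 5]
  satisfied 1 clause(s); 4 remain; assigned so far: [3, 4]
unit clause [-1] forces x1=F; simplify:
  satisfied 2 clause(s); 2 remain; assigned so far: [1, 3, 4]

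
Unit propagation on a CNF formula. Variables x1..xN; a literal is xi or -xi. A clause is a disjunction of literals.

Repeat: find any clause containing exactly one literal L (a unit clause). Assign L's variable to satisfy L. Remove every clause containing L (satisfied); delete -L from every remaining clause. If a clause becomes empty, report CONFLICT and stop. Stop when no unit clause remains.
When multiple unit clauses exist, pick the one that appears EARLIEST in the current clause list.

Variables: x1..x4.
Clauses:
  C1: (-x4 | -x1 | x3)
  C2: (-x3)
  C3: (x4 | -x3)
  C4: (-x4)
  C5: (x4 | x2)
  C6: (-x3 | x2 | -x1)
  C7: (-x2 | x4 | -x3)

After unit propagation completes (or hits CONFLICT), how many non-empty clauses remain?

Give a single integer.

Answer: 0

Derivation:
unit clause [-3] forces x3=F; simplify:
  drop 3 from [-4, -1, 3] -> [-4, -1]
  satisfied 4 clause(s); 3 remain; assigned so far: [3]
unit clause [-4] forces x4=F; simplify:
  drop 4 from [4, 2] -> [2]
  satisfied 2 clause(s); 1 remain; assigned so far: [3, 4]
unit clause [2] forces x2=T; simplify:
  satisfied 1 clause(s); 0 remain; assigned so far: [2, 3, 4]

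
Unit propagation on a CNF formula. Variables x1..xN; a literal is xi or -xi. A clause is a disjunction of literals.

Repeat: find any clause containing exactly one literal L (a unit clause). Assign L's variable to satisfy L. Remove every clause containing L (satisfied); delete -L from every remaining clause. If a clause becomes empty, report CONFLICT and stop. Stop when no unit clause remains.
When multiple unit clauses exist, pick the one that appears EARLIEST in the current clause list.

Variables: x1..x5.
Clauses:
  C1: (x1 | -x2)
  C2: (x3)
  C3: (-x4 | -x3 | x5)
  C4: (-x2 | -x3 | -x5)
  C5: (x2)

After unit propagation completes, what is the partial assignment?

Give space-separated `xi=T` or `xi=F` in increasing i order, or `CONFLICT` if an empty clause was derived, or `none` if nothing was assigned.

Answer: x1=T x2=T x3=T x4=F x5=F

Derivation:
unit clause [3] forces x3=T; simplify:
  drop -3 from [-4, -3, 5] -> [-4, 5]
  drop -3 from [-2, -3, -5] -> [-2, -5]
  satisfied 1 clause(s); 4 remain; assigned so far: [3]
unit clause [2] forces x2=T; simplify:
  drop -2 from [1, -2] -> [1]
  drop -2 from [-2, -5] -> [-5]
  satisfied 1 clause(s); 3 remain; assigned so far: [2, 3]
unit clause [1] forces x1=T; simplify:
  satisfied 1 clause(s); 2 remain; assigned so far: [1, 2, 3]
unit clause [-5] forces x5=F; simplify:
  drop 5 from [-4, 5] -> [-4]
  satisfied 1 clause(s); 1 remain; assigned so far: [1, 2, 3, 5]
unit clause [-4] forces x4=F; simplify:
  satisfied 1 clause(s); 0 remain; assigned so far: [1, 2, 3, 4, 5]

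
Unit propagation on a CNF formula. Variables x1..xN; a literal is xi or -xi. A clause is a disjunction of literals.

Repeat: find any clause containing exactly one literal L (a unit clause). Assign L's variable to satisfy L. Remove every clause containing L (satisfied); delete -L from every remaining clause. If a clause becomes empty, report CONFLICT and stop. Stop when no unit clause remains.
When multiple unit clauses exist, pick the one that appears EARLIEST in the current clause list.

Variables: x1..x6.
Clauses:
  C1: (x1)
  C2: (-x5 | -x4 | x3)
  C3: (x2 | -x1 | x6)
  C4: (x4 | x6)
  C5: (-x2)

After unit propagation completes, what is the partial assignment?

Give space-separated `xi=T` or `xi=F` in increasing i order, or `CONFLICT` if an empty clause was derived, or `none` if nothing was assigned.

unit clause [1] forces x1=T; simplify:
  drop -1 from [2, -1, 6] -> [2, 6]
  satisfied 1 clause(s); 4 remain; assigned so far: [1]
unit clause [-2] forces x2=F; simplify:
  drop 2 from [2, 6] -> [6]
  satisfied 1 clause(s); 3 remain; assigned so far: [1, 2]
unit clause [6] forces x6=T; simplify:
  satisfied 2 clause(s); 1 remain; assigned so far: [1, 2, 6]

Answer: x1=T x2=F x6=T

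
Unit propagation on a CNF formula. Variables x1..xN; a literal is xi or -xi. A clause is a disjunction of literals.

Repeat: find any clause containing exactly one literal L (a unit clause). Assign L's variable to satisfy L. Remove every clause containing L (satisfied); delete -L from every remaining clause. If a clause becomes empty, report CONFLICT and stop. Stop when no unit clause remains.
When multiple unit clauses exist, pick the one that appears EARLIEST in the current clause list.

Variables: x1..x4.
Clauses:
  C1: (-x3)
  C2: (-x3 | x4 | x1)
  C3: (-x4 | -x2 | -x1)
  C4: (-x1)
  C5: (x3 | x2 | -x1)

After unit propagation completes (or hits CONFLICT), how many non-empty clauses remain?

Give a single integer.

unit clause [-3] forces x3=F; simplify:
  drop 3 from [3, 2, -1] -> [2, -1]
  satisfied 2 clause(s); 3 remain; assigned so far: [3]
unit clause [-1] forces x1=F; simplify:
  satisfied 3 clause(s); 0 remain; assigned so far: [1, 3]

Answer: 0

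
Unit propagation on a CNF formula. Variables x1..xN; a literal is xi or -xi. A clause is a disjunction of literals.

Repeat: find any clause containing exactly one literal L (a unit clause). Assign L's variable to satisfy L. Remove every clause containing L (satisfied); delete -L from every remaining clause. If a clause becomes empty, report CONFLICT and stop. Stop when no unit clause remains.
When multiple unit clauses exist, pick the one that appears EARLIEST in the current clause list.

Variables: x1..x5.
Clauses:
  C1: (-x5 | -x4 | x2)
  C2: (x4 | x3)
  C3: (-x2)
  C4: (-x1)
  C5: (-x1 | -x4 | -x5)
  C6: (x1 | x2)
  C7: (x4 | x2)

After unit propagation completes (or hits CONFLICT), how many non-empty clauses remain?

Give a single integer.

unit clause [-2] forces x2=F; simplify:
  drop 2 from [-5, -4, 2] -> [-5, -4]
  drop 2 from [1, 2] -> [1]
  drop 2 from [4, 2] -> [4]
  satisfied 1 clause(s); 6 remain; assigned so far: [2]
unit clause [-1] forces x1=F; simplify:
  drop 1 from [1] -> [] (empty!)
  satisfied 2 clause(s); 4 remain; assigned so far: [1, 2]
CONFLICT (empty clause)

Answer: 3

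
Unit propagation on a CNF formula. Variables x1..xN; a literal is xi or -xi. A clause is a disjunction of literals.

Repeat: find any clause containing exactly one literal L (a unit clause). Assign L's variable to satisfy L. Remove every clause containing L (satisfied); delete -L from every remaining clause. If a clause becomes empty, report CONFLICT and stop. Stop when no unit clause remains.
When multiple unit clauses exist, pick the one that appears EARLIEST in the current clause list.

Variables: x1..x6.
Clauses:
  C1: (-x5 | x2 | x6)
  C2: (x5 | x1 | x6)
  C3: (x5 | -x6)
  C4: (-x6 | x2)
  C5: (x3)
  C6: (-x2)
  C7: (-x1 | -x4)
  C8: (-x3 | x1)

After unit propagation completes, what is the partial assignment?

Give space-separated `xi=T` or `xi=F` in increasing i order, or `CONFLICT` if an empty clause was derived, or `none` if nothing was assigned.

unit clause [3] forces x3=T; simplify:
  drop -3 from [-3, 1] -> [1]
  satisfied 1 clause(s); 7 remain; assigned so far: [3]
unit clause [-2] forces x2=F; simplify:
  drop 2 from [-5, 2, 6] -> [-5, 6]
  drop 2 from [-6, 2] -> [-6]
  satisfied 1 clause(s); 6 remain; assigned so far: [2, 3]
unit clause [-6] forces x6=F; simplify:
  drop 6 from [-5, 6] -> [-5]
  drop 6 from [5, 1, 6] -> [5, 1]
  satisfied 2 clause(s); 4 remain; assigned so far: [2, 3, 6]
unit clause [-5] forces x5=F; simplify:
  drop 5 from [5, 1] -> [1]
  satisfied 1 clause(s); 3 remain; assigned so far: [2, 3, 5, 6]
unit clause [1] forces x1=T; simplify:
  drop -1 from [-1, -4] -> [-4]
  satisfied 2 clause(s); 1 remain; assigned so far: [1, 2, 3, 5, 6]
unit clause [-4] forces x4=F; simplify:
  satisfied 1 clause(s); 0 remain; assigned so far: [1, 2, 3, 4, 5, 6]

Answer: x1=T x2=F x3=T x4=F x5=F x6=F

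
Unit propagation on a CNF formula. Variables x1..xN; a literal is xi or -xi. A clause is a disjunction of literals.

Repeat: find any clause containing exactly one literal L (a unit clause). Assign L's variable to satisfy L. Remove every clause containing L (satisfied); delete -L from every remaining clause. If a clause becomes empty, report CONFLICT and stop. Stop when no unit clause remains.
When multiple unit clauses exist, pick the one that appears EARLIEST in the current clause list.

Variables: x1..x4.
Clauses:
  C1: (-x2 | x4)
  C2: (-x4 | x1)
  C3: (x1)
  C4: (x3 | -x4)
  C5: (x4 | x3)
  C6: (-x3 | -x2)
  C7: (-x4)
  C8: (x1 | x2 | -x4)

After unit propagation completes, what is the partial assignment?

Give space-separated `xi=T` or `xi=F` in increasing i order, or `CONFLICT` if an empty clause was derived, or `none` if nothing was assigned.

unit clause [1] forces x1=T; simplify:
  satisfied 3 clause(s); 5 remain; assigned so far: [1]
unit clause [-4] forces x4=F; simplify:
  drop 4 from [-2, 4] -> [-2]
  drop 4 from [4, 3] -> [3]
  satisfied 2 clause(s); 3 remain; assigned so far: [1, 4]
unit clause [-2] forces x2=F; simplify:
  satisfied 2 clause(s); 1 remain; assigned so far: [1, 2, 4]
unit clause [3] forces x3=T; simplify:
  satisfied 1 clause(s); 0 remain; assigned so far: [1, 2, 3, 4]

Answer: x1=T x2=F x3=T x4=F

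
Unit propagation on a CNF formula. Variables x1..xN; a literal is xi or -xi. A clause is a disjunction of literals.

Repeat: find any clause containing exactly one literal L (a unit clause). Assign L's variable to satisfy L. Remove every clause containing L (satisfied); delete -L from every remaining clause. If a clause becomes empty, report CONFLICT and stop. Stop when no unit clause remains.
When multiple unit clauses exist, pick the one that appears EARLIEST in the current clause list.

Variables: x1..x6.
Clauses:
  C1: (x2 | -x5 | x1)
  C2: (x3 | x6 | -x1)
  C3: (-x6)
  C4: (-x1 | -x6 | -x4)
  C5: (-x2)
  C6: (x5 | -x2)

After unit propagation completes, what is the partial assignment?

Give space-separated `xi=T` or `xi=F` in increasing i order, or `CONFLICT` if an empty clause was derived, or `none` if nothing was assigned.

unit clause [-6] forces x6=F; simplify:
  drop 6 from [3, 6, -1] -> [3, -1]
  satisfied 2 clause(s); 4 remain; assigned so far: [6]
unit clause [-2] forces x2=F; simplify:
  drop 2 from [2, -5, 1] -> [-5, 1]
  satisfied 2 clause(s); 2 remain; assigned so far: [2, 6]

Answer: x2=F x6=F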